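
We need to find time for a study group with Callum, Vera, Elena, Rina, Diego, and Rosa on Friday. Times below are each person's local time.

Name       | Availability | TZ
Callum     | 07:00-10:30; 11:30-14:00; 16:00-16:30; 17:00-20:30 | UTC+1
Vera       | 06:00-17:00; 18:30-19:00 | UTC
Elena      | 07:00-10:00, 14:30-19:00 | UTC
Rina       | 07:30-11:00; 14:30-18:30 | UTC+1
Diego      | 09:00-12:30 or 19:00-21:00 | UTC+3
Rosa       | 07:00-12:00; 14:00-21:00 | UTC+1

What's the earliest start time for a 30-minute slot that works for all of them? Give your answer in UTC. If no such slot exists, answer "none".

Callum in UTC: 06:00-09:30, 10:30-13:00, 15:00-15:30, 16:00-19:30 (subtract 1h to convert from UTC+1).
Vera in UTC: 06:00-17:00, 18:30-19:00.
Elena in UTC: 07:00-10:00, 14:30-19:00.
Rina in UTC: 06:30-10:00, 13:30-17:30 (subtract 1h to convert from UTC+1).
Diego in UTC: 06:00-09:30, 16:00-18:00 (subtract 3h to convert from UTC+3).
Rosa in UTC: 06:00-11:00, 13:00-20:00 (subtract 1h to convert from UTC+1).
Callum ∩ Vera: 06:00-09:30, 10:30-13:00, 15:00-15:30, 16:00-17:00, 18:30-19:00.
Callum ∩ Vera ∩ Elena: 07:00-09:30, 15:00-15:30, 16:00-17:00, 18:30-19:00.
Callum ∩ Vera ∩ Elena ∩ Rina: 07:00-09:30, 15:00-15:30, 16:00-17:00.
Callum ∩ Vera ∩ Elena ∩ Rina ∩ Diego: 07:00-09:30, 16:00-17:00.
Callum ∩ Vera ∩ Elena ∩ Rina ∩ Diego ∩ Rosa: 07:00-09:30, 16:00-17:00.
The first common window of at least 30 minutes is 07:00-09:30, so the earliest start is 07:00.

07:00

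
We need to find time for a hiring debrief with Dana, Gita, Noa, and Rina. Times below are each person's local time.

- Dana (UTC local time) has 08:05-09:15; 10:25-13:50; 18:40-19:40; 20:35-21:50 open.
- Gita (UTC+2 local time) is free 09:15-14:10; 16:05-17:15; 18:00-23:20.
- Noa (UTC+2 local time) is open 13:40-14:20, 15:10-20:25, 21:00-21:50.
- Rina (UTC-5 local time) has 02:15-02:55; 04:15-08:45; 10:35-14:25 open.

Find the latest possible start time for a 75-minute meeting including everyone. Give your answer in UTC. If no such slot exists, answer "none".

none

Dana in UTC: 08:05-09:15, 10:25-13:50, 18:40-19:40, 20:35-21:50.
Gita in UTC: 07:15-12:10, 14:05-15:15, 16:00-21:20 (subtract 2h to convert from UTC+2).
Noa in UTC: 11:40-12:20, 13:10-18:25, 19:00-19:50 (subtract 2h to convert from UTC+2).
Rina in UTC: 07:15-07:55, 09:15-13:45, 15:35-19:25 (add 5h to convert from UTC-5).
Dana ∩ Gita: 08:05-09:15, 10:25-12:10, 18:40-19:40, 20:35-21:20.
Dana ∩ Gita ∩ Noa: 11:40-12:10, 19:00-19:40.
Dana ∩ Gita ∩ Noa ∩ Rina: 11:40-12:10, 19:00-19:25.
So the common availability across everyone is 11:40-12:10, 19:00-19:25.
No common window is at least 75 minutes long.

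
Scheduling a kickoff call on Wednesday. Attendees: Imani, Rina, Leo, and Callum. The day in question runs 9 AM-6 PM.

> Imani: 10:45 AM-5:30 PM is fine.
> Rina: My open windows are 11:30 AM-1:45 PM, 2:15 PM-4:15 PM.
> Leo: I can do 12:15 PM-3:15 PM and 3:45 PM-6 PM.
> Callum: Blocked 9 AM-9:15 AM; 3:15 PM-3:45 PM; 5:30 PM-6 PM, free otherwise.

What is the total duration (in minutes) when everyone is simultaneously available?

180

Imani free: 10:45-17:30.
Rina free: 11:30-13:45, 14:15-16:15.
Leo free: 12:15-15:15, 15:45-18:00.
Callum free: 09:15-15:15, 15:45-17:30 (invert busy blocks within the working day).
Imani ∩ Rina: 11:30-13:45, 14:15-16:15.
Imani ∩ Rina ∩ Leo: 12:15-13:45, 14:15-15:15, 15:45-16:15.
Imani ∩ Rina ∩ Leo ∩ Callum: 12:15-13:45, 14:15-15:15, 15:45-16:15.
Summing the common windows: 90 + 60 + 30 = 180 minutes.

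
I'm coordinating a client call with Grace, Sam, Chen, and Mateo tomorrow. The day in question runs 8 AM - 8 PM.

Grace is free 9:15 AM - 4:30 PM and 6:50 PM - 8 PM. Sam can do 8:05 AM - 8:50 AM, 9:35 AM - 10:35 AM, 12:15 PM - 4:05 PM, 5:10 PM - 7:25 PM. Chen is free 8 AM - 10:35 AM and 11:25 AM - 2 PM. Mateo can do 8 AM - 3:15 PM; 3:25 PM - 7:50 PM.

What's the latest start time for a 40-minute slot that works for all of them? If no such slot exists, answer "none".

13:20

Grace ∩ Sam: 09:35-10:35, 12:15-16:05, 18:50-19:25.
Grace ∩ Sam ∩ Chen: 09:35-10:35, 12:15-14:00.
Grace ∩ Sam ∩ Chen ∩ Mateo: 09:35-10:35, 12:15-14:00.
So the common availability across everyone is 09:35-10:35, 12:15-14:00.
The last common window of at least 40 minutes is 12:15-14:00; a 40-minute meeting can start as late as 13:20 and still end by 14:00.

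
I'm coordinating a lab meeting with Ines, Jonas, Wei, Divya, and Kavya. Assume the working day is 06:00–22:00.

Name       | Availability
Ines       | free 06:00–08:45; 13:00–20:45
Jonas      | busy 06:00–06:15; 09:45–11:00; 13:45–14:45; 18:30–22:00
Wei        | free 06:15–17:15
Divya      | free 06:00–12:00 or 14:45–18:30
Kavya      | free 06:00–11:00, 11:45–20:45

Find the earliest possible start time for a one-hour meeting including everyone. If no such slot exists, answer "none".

Ines free: 06:00-08:45, 13:00-20:45.
Jonas free: 06:15-09:45, 11:00-13:45, 14:45-18:30 (invert busy blocks within the working day).
Wei free: 06:15-17:15.
Divya free: 06:00-12:00, 14:45-18:30.
Kavya free: 06:00-11:00, 11:45-20:45.
Ines ∩ Jonas: 06:15-08:45, 13:00-13:45, 14:45-18:30.
Ines ∩ Jonas ∩ Wei: 06:15-08:45, 13:00-13:45, 14:45-17:15.
Ines ∩ Jonas ∩ Wei ∩ Divya: 06:15-08:45, 14:45-17:15.
Ines ∩ Jonas ∩ Wei ∩ Divya ∩ Kavya: 06:15-08:45, 14:45-17:15.
Those are the intersection windows.
The first common window of at least 60 minutes is 06:15-08:45, so the earliest start is 06:15.

06:15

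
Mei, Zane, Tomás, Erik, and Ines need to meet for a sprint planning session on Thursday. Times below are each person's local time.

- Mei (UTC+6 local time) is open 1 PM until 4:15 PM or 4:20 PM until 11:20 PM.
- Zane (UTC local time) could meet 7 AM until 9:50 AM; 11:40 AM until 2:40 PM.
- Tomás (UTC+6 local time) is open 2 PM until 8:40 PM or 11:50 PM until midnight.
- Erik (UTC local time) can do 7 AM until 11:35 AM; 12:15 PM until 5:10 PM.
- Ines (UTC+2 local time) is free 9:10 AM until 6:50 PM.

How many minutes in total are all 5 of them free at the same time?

Mei in UTC: 07:00-10:15, 10:20-17:20 (subtract 6h to convert from UTC+6).
Zane in UTC: 07:00-09:50, 11:40-14:40.
Tomás in UTC: 08:00-14:40, 17:50-18:00 (subtract 6h to convert from UTC+6).
Erik in UTC: 07:00-11:35, 12:15-17:10.
Ines in UTC: 07:10-16:50 (subtract 2h to convert from UTC+2).
Mei ∩ Zane: 07:00-09:50, 11:40-14:40.
Mei ∩ Zane ∩ Tomás: 08:00-09:50, 11:40-14:40.
Mei ∩ Zane ∩ Tomás ∩ Erik: 08:00-09:50, 12:15-14:40.
Mei ∩ Zane ∩ Tomás ∩ Erik ∩ Ines: 08:00-09:50, 12:15-14:40.
Summing the common windows: 110 + 145 = 255 minutes.

255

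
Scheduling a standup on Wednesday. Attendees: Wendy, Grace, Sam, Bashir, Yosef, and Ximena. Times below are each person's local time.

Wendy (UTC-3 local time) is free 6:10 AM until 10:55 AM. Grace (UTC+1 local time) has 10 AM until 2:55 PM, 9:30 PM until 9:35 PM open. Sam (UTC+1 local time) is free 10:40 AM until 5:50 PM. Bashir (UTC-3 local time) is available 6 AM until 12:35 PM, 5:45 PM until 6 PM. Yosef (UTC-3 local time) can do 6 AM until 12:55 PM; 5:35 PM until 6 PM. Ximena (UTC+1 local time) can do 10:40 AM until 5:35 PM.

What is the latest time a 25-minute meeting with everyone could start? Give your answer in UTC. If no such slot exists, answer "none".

Wendy in UTC: 09:10-13:55 (add 3h to convert from UTC-3).
Grace in UTC: 09:00-13:55, 20:30-20:35 (subtract 1h to convert from UTC+1).
Sam in UTC: 09:40-16:50 (subtract 1h to convert from UTC+1).
Bashir in UTC: 09:00-15:35, 20:45-21:00 (add 3h to convert from UTC-3).
Yosef in UTC: 09:00-15:55, 20:35-21:00 (add 3h to convert from UTC-3).
Ximena in UTC: 09:40-16:35 (subtract 1h to convert from UTC+1).
Wendy ∩ Grace: 09:10-13:55.
Wendy ∩ Grace ∩ Sam: 09:40-13:55.
Wendy ∩ Grace ∩ Sam ∩ Bashir: 09:40-13:55.
Wendy ∩ Grace ∩ Sam ∩ Bashir ∩ Yosef: 09:40-13:55.
Wendy ∩ Grace ∩ Sam ∩ Bashir ∩ Yosef ∩ Ximena: 09:40-13:55.
Those are the intersection windows.
The last common window of at least 25 minutes is 09:40-13:55; a 25-minute meeting can start as late as 13:30 and still end by 13:55.

13:30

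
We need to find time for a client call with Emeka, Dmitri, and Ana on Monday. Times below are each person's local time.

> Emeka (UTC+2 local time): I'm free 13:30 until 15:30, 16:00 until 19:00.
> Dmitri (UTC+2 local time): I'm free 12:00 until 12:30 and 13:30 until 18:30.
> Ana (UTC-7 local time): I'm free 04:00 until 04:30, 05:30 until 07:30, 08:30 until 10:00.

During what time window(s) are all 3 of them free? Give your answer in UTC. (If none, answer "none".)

12:30-13:30, 14:00-14:30, 15:30-16:30

Emeka in UTC: 11:30-13:30, 14:00-17:00 (subtract 2h to convert from UTC+2).
Dmitri in UTC: 10:00-10:30, 11:30-16:30 (subtract 2h to convert from UTC+2).
Ana in UTC: 11:00-11:30, 12:30-14:30, 15:30-17:00 (add 7h to convert from UTC-7).
Emeka ∩ Dmitri: 11:30-13:30, 14:00-16:30.
Emeka ∩ Dmitri ∩ Ana: 12:30-13:30, 14:00-14:30, 15:30-16:30.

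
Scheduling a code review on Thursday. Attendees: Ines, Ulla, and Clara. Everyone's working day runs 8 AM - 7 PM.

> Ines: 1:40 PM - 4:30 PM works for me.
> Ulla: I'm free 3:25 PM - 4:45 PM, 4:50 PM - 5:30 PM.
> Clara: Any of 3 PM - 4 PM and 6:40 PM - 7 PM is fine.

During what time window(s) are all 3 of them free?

15:25-16:00

Ines ∩ Ulla: 15:25-16:30.
Ines ∩ Ulla ∩ Clara: 15:25-16:00.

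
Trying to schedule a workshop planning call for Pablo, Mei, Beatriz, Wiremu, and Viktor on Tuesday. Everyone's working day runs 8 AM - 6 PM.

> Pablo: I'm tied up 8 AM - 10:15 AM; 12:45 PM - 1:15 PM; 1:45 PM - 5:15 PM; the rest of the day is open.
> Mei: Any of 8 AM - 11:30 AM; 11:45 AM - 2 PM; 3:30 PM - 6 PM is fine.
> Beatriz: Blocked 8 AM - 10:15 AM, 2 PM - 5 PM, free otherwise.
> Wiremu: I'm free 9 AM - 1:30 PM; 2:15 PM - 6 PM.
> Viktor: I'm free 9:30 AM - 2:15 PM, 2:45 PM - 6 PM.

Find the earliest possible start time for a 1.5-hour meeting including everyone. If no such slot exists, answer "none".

Pablo free: 10:15-12:45, 13:15-13:45, 17:15-18:00 (invert busy blocks within the working day).
Mei free: 08:00-11:30, 11:45-14:00, 15:30-18:00.
Beatriz free: 10:15-14:00, 17:00-18:00 (invert busy blocks within the working day).
Wiremu free: 09:00-13:30, 14:15-18:00.
Viktor free: 09:30-14:15, 14:45-18:00.
Pablo ∩ Mei: 10:15-11:30, 11:45-12:45, 13:15-13:45, 17:15-18:00.
Pablo ∩ Mei ∩ Beatriz: 10:15-11:30, 11:45-12:45, 13:15-13:45, 17:15-18:00.
Pablo ∩ Mei ∩ Beatriz ∩ Wiremu: 10:15-11:30, 11:45-12:45, 13:15-13:30, 17:15-18:00.
Pablo ∩ Mei ∩ Beatriz ∩ Wiremu ∩ Viktor: 10:15-11:30, 11:45-12:45, 13:15-13:30, 17:15-18:00.
No common window is at least 90 minutes long.

none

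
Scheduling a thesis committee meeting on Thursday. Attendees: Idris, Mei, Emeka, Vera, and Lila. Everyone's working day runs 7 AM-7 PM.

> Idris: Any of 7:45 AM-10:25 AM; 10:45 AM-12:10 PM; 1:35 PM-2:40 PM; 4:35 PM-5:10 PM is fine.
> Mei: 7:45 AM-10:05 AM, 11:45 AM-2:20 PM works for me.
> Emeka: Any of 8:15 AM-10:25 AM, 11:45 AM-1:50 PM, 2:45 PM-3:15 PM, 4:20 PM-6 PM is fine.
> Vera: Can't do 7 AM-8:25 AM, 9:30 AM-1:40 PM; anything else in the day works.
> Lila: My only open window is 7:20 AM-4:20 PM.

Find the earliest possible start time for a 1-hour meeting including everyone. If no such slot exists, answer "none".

Idris free: 07:45-10:25, 10:45-12:10, 13:35-14:40, 16:35-17:10.
Mei free: 07:45-10:05, 11:45-14:20.
Emeka free: 08:15-10:25, 11:45-13:50, 14:45-15:15, 16:20-18:00.
Vera free: 08:25-09:30, 13:40-19:00 (invert busy blocks within the working day).
Lila free: 07:20-16:20.
Idris ∩ Mei: 07:45-10:05, 11:45-12:10, 13:35-14:20.
Idris ∩ Mei ∩ Emeka: 08:15-10:05, 11:45-12:10, 13:35-13:50.
Idris ∩ Mei ∩ Emeka ∩ Vera: 08:25-09:30, 13:40-13:50.
Idris ∩ Mei ∩ Emeka ∩ Vera ∩ Lila: 08:25-09:30, 13:40-13:50.
Those are the intersection windows.
The first common window of at least 60 minutes is 08:25-09:30, so the earliest start is 08:25.

08:25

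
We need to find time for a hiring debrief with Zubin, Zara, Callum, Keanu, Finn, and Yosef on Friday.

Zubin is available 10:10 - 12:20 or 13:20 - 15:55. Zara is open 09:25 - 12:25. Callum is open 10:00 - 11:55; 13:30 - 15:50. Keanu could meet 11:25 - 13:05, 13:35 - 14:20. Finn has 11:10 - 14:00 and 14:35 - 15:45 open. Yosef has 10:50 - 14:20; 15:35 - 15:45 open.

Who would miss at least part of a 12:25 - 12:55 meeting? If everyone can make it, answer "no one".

Zubin: not fully free for 12:25-12:55. Zara: not fully free for 12:25-12:55. Callum: not fully free for 12:25-12:55. Keanu: free for 12:25-12:55. Finn: free for 12:25-12:55. Yosef: free for 12:25-12:55.

Callum, Zara, Zubin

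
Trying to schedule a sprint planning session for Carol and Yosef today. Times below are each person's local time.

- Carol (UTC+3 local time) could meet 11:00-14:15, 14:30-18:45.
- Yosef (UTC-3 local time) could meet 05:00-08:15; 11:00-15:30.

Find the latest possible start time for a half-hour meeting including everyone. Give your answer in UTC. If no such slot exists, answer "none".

Carol in UTC: 08:00-11:15, 11:30-15:45 (subtract 3h to convert from UTC+3).
Yosef in UTC: 08:00-11:15, 14:00-18:30 (add 3h to convert from UTC-3).
Carol ∩ Yosef: 08:00-11:15, 14:00-15:45.
Those are the intersection windows.
The last common window of at least 30 minutes is 14:00-15:45; a 30-minute meeting can start as late as 15:15 and still end by 15:45.

15:15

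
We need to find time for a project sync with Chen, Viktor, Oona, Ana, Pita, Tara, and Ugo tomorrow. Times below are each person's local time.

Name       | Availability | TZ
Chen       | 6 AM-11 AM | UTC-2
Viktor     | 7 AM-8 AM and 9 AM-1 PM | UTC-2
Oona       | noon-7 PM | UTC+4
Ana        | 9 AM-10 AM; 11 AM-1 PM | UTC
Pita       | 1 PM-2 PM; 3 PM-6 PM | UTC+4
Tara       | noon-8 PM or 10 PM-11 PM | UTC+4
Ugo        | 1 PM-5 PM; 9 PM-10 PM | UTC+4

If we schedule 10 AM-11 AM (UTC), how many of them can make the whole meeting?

4

Chen in UTC: 08:00-13:00 (add 2h to convert from UTC-2).
Viktor in UTC: 09:00-10:00, 11:00-15:00 (add 2h to convert from UTC-2).
Oona in UTC: 08:00-15:00 (subtract 4h to convert from UTC+4).
Ana in UTC: 09:00-10:00, 11:00-13:00.
Pita in UTC: 09:00-10:00, 11:00-14:00 (subtract 4h to convert from UTC+4).
Tara in UTC: 08:00-16:00, 18:00-19:00 (subtract 4h to convert from UTC+4).
Ugo in UTC: 09:00-13:00, 17:00-18:00 (subtract 4h to convert from UTC+4).
Chen, Oona, Tara, and Ugo can make the full 10:00-11:00 slot — that's 4.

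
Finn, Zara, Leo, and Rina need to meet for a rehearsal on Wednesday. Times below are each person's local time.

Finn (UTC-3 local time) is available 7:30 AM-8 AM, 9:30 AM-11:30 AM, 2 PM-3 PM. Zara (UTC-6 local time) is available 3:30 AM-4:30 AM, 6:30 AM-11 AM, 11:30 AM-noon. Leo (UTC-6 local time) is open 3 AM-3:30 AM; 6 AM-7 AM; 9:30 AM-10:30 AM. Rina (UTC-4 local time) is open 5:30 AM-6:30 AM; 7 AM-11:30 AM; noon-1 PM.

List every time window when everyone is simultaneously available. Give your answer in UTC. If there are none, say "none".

Finn in UTC: 10:30-11:00, 12:30-14:30, 17:00-18:00 (add 3h to convert from UTC-3).
Zara in UTC: 09:30-10:30, 12:30-17:00, 17:30-18:00 (add 6h to convert from UTC-6).
Leo in UTC: 09:00-09:30, 12:00-13:00, 15:30-16:30 (add 6h to convert from UTC-6).
Rina in UTC: 09:30-10:30, 11:00-15:30, 16:00-17:00 (add 4h to convert from UTC-4).
Finn ∩ Zara: 12:30-14:30, 17:30-18:00.
Finn ∩ Zara ∩ Leo: 12:30-13:00.
Finn ∩ Zara ∩ Leo ∩ Rina: 12:30-13:00.
So the common availability across everyone is 12:30-13:00.

12:30-13:00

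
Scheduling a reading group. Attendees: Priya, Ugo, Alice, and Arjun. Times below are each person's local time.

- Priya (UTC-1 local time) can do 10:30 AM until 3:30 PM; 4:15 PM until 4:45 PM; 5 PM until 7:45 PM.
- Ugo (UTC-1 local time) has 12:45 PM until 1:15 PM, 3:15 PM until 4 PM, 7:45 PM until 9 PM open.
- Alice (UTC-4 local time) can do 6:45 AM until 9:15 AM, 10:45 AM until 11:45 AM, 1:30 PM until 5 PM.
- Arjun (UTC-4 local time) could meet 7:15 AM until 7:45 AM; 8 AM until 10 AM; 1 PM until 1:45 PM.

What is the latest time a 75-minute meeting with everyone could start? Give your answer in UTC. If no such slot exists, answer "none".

none

Priya in UTC: 11:30-16:30, 17:15-17:45, 18:00-20:45 (add 1h to convert from UTC-1).
Ugo in UTC: 13:45-14:15, 16:15-17:00, 20:45-22:00 (add 1h to convert from UTC-1).
Alice in UTC: 10:45-13:15, 14:45-15:45, 17:30-21:00 (add 4h to convert from UTC-4).
Arjun in UTC: 11:15-11:45, 12:00-14:00, 17:00-17:45 (add 4h to convert from UTC-4).
Priya ∩ Ugo: 13:45-14:15, 16:15-16:30.
Priya ∩ Ugo ∩ Alice: ∅.
Priya ∩ Ugo ∩ Alice ∩ Arjun: ∅.
There is no time when everyone is free.
No common window is at least 75 minutes long.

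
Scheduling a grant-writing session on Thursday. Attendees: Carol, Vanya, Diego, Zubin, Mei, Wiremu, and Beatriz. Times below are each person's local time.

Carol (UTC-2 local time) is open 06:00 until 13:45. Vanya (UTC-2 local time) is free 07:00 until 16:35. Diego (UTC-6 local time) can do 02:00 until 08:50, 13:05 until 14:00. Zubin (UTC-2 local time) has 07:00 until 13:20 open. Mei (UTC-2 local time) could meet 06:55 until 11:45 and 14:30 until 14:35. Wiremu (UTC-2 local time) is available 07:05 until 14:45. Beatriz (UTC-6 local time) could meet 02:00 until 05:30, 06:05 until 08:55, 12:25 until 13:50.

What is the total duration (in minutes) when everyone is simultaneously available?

Carol in UTC: 08:00-15:45 (add 2h to convert from UTC-2).
Vanya in UTC: 09:00-18:35 (add 2h to convert from UTC-2).
Diego in UTC: 08:00-14:50, 19:05-20:00 (add 6h to convert from UTC-6).
Zubin in UTC: 09:00-15:20 (add 2h to convert from UTC-2).
Mei in UTC: 08:55-13:45, 16:30-16:35 (add 2h to convert from UTC-2).
Wiremu in UTC: 09:05-16:45 (add 2h to convert from UTC-2).
Beatriz in UTC: 08:00-11:30, 12:05-14:55, 18:25-19:50 (add 6h to convert from UTC-6).
Carol ∩ Vanya: 09:00-15:45.
Carol ∩ Vanya ∩ Diego: 09:00-14:50.
Carol ∩ Vanya ∩ Diego ∩ Zubin: 09:00-14:50.
Carol ∩ Vanya ∩ Diego ∩ Zubin ∩ Mei: 09:00-13:45.
Carol ∩ Vanya ∩ Diego ∩ Zubin ∩ Mei ∩ Wiremu: 09:05-13:45.
Carol ∩ Vanya ∩ Diego ∩ Zubin ∩ Mei ∩ Wiremu ∩ Beatriz: 09:05-11:30, 12:05-13:45.
Summing the common windows: 145 + 100 = 245 minutes.

245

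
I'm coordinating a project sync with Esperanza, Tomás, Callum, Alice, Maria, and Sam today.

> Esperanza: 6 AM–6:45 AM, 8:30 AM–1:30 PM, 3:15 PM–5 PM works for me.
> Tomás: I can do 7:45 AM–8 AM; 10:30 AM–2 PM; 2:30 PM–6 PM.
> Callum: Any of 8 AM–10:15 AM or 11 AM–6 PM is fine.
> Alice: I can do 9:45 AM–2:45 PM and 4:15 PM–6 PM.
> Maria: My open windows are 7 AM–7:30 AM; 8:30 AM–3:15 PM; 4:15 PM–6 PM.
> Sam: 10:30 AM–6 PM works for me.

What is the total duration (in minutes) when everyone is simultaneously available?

Esperanza ∩ Tomás: 10:30-13:30, 15:15-17:00.
Esperanza ∩ Tomás ∩ Callum: 11:00-13:30, 15:15-17:00.
Esperanza ∩ Tomás ∩ Callum ∩ Alice: 11:00-13:30, 16:15-17:00.
Esperanza ∩ Tomás ∩ Callum ∩ Alice ∩ Maria: 11:00-13:30, 16:15-17:00.
Esperanza ∩ Tomás ∩ Callum ∩ Alice ∩ Maria ∩ Sam: 11:00-13:30, 16:15-17:00.
Those are the intersection windows.
Summing the common windows: 150 + 45 = 195 minutes.

195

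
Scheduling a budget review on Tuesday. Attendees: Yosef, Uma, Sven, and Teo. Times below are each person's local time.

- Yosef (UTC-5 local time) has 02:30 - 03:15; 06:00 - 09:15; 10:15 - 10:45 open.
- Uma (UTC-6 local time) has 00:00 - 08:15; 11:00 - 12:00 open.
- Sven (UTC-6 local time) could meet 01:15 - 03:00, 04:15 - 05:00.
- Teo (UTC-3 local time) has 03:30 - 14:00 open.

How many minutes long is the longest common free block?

45

Yosef in UTC: 07:30-08:15, 11:00-14:15, 15:15-15:45 (add 5h to convert from UTC-5).
Uma in UTC: 06:00-14:15, 17:00-18:00 (add 6h to convert from UTC-6).
Sven in UTC: 07:15-09:00, 10:15-11:00 (add 6h to convert from UTC-6).
Teo in UTC: 06:30-17:00 (add 3h to convert from UTC-3).
Yosef ∩ Uma: 07:30-08:15, 11:00-14:15.
Yosef ∩ Uma ∩ Sven: 07:30-08:15.
Yosef ∩ Uma ∩ Sven ∩ Teo: 07:30-08:15.
The longest is 07:30-08:15 at 45 minutes.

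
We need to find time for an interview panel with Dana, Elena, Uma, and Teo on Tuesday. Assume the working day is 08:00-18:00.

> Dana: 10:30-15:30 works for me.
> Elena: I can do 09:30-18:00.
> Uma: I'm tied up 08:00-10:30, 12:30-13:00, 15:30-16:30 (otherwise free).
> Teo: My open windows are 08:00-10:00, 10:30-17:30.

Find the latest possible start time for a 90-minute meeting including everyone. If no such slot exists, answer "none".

Dana free: 10:30-15:30.
Elena free: 09:30-18:00.
Uma free: 10:30-12:30, 13:00-15:30, 16:30-18:00 (invert busy blocks within the working day).
Teo free: 08:00-10:00, 10:30-17:30.
Dana ∩ Elena: 10:30-15:30.
Dana ∩ Elena ∩ Uma: 10:30-12:30, 13:00-15:30.
Dana ∩ Elena ∩ Uma ∩ Teo: 10:30-12:30, 13:00-15:30.
Those are the intersection windows.
The last common window of at least 90 minutes is 13:00-15:30; a 90-minute meeting can start as late as 14:00 and still end by 15:30.

14:00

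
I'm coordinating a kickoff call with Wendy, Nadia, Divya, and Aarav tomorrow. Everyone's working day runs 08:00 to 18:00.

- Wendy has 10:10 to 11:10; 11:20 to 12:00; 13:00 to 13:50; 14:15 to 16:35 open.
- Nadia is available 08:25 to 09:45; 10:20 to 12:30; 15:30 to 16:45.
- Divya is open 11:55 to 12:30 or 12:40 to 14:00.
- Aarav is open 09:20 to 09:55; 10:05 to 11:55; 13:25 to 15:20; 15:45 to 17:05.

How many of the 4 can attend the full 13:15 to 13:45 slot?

2

Wendy and Divya can make the full 13:15-13:45 slot — that's 2.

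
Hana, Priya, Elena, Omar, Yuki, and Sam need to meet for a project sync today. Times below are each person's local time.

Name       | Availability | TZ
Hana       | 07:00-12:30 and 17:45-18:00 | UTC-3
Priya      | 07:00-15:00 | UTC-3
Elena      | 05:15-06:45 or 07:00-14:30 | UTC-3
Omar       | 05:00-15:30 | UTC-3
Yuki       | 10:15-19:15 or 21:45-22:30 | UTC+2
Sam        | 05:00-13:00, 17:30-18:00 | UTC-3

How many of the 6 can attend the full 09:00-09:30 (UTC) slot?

Hana in UTC: 10:00-15:30, 20:45-21:00 (add 3h to convert from UTC-3).
Priya in UTC: 10:00-18:00 (add 3h to convert from UTC-3).
Elena in UTC: 08:15-09:45, 10:00-17:30 (add 3h to convert from UTC-3).
Omar in UTC: 08:00-18:30 (add 3h to convert from UTC-3).
Yuki in UTC: 08:15-17:15, 19:45-20:30 (subtract 2h to convert from UTC+2).
Sam in UTC: 08:00-16:00, 20:30-21:00 (add 3h to convert from UTC-3).
Elena, Omar, Yuki, and Sam can make the full 09:00-09:30 slot — that's 4.

4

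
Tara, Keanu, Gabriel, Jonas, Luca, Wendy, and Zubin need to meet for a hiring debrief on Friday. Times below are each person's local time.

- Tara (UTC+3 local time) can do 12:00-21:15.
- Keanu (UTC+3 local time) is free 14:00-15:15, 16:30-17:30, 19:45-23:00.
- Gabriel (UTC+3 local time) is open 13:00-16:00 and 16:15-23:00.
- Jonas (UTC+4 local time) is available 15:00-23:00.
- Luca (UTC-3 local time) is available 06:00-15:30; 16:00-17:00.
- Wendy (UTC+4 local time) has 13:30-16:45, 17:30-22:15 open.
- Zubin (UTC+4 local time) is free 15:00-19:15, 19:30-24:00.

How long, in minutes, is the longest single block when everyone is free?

Tara in UTC: 09:00-18:15 (subtract 3h to convert from UTC+3).
Keanu in UTC: 11:00-12:15, 13:30-14:30, 16:45-20:00 (subtract 3h to convert from UTC+3).
Gabriel in UTC: 10:00-13:00, 13:15-20:00 (subtract 3h to convert from UTC+3).
Jonas in UTC: 11:00-19:00 (subtract 4h to convert from UTC+4).
Luca in UTC: 09:00-18:30, 19:00-20:00 (add 3h to convert from UTC-3).
Wendy in UTC: 09:30-12:45, 13:30-18:15 (subtract 4h to convert from UTC+4).
Zubin in UTC: 11:00-15:15, 15:30-20:00 (subtract 4h to convert from UTC+4).
Tara ∩ Keanu: 11:00-12:15, 13:30-14:30, 16:45-18:15.
Tara ∩ Keanu ∩ Gabriel: 11:00-12:15, 13:30-14:30, 16:45-18:15.
Tara ∩ Keanu ∩ Gabriel ∩ Jonas: 11:00-12:15, 13:30-14:30, 16:45-18:15.
Tara ∩ Keanu ∩ Gabriel ∩ Jonas ∩ Luca: 11:00-12:15, 13:30-14:30, 16:45-18:15.
Tara ∩ Keanu ∩ Gabriel ∩ Jonas ∩ Luca ∩ Wendy: 11:00-12:15, 13:30-14:30, 16:45-18:15.
Tara ∩ Keanu ∩ Gabriel ∩ Jonas ∩ Luca ∩ Wendy ∩ Zubin: 11:00-12:15, 13:30-14:30, 16:45-18:15.
The longest is 16:45-18:15 at 90 minutes.

90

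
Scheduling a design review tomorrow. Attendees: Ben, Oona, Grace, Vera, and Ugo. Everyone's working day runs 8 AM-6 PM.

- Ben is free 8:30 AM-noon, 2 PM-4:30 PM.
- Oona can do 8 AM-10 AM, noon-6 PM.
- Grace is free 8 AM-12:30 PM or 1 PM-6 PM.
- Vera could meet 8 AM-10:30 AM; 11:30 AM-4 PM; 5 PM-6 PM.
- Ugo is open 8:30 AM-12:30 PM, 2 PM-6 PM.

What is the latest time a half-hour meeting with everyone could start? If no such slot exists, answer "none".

15:30

Ben ∩ Oona: 08:30-10:00, 14:00-16:30.
Ben ∩ Oona ∩ Grace: 08:30-10:00, 14:00-16:30.
Ben ∩ Oona ∩ Grace ∩ Vera: 08:30-10:00, 14:00-16:00.
Ben ∩ Oona ∩ Grace ∩ Vera ∩ Ugo: 08:30-10:00, 14:00-16:00.
Those are the intersection windows.
The last common window of at least 30 minutes is 14:00-16:00; a 30-minute meeting can start as late as 15:30 and still end by 16:00.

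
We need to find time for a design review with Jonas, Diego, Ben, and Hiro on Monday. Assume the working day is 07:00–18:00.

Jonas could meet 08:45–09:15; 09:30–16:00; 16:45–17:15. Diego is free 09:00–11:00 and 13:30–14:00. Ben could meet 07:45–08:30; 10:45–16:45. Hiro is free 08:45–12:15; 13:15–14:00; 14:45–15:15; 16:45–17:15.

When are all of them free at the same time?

Jonas ∩ Diego: 09:00-09:15, 09:30-11:00, 13:30-14:00.
Jonas ∩ Diego ∩ Ben: 10:45-11:00, 13:30-14:00.
Jonas ∩ Diego ∩ Ben ∩ Hiro: 10:45-11:00, 13:30-14:00.

10:45-11:00, 13:30-14:00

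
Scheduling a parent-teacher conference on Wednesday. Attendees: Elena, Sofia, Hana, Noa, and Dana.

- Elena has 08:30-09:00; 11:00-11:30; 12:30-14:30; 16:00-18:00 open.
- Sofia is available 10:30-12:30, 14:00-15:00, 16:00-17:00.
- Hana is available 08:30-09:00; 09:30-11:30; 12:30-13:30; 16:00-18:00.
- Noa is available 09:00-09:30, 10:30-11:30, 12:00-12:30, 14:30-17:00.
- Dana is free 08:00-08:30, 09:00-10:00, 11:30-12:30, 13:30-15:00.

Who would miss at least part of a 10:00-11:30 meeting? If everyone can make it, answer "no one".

Dana, Elena, Noa, Sofia

Elena: not fully free for 10:00-11:30. Sofia: not fully free for 10:00-11:30. Hana: free for 10:00-11:30. Noa: not fully free for 10:00-11:30. Dana: not fully free for 10:00-11:30.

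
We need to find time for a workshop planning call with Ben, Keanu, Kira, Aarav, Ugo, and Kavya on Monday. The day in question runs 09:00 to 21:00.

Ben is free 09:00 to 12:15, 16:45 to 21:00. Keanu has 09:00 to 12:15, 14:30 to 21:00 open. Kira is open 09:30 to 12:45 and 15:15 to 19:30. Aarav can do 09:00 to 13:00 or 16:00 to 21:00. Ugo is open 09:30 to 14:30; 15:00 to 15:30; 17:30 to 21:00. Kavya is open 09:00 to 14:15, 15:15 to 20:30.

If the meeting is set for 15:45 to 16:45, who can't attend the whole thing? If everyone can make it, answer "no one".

Ben: not fully free for 15:45-16:45. Keanu: free for 15:45-16:45. Kira: free for 15:45-16:45. Aarav: not fully free for 15:45-16:45. Ugo: not fully free for 15:45-16:45. Kavya: free for 15:45-16:45.

Aarav, Ben, Ugo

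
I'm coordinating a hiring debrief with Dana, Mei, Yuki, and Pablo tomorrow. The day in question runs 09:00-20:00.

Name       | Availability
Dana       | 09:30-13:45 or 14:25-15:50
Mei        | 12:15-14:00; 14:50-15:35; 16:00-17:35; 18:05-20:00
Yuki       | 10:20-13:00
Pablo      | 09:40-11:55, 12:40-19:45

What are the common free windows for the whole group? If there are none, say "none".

Dana ∩ Mei: 12:15-13:45, 14:50-15:35.
Dana ∩ Mei ∩ Yuki: 12:15-13:00.
Dana ∩ Mei ∩ Yuki ∩ Pablo: 12:40-13:00.
So the common availability across everyone is 12:40-13:00.

12:40-13:00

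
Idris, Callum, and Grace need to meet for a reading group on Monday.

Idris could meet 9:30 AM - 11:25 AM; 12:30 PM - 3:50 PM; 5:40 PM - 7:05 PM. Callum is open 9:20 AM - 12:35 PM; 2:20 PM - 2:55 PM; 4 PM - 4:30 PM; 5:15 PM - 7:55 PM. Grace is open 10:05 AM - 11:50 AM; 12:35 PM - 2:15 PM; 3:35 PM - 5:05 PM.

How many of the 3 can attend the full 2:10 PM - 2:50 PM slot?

1

Idris can make the full 14:10-14:50 slot — that's 1.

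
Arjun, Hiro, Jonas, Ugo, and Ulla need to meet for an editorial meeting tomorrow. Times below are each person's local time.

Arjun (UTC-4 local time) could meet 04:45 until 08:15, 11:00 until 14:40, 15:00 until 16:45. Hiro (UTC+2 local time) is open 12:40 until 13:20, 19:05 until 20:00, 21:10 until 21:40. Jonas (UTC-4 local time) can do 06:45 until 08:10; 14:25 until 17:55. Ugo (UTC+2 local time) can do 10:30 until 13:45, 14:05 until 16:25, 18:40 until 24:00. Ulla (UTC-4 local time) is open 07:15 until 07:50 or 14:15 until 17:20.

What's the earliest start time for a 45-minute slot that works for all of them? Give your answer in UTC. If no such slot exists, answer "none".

Arjun in UTC: 08:45-12:15, 15:00-18:40, 19:00-20:45 (add 4h to convert from UTC-4).
Hiro in UTC: 10:40-11:20, 17:05-18:00, 19:10-19:40 (subtract 2h to convert from UTC+2).
Jonas in UTC: 10:45-12:10, 18:25-21:55 (add 4h to convert from UTC-4).
Ugo in UTC: 08:30-11:45, 12:05-14:25, 16:40-22:00 (subtract 2h to convert from UTC+2).
Ulla in UTC: 11:15-11:50, 18:15-21:20 (add 4h to convert from UTC-4).
Arjun ∩ Hiro: 10:40-11:20, 17:05-18:00, 19:10-19:40.
Arjun ∩ Hiro ∩ Jonas: 10:45-11:20, 19:10-19:40.
Arjun ∩ Hiro ∩ Jonas ∩ Ugo: 10:45-11:20, 19:10-19:40.
Arjun ∩ Hiro ∩ Jonas ∩ Ugo ∩ Ulla: 11:15-11:20, 19:10-19:40.
Those are the intersection windows.
No common window is at least 45 minutes long.

none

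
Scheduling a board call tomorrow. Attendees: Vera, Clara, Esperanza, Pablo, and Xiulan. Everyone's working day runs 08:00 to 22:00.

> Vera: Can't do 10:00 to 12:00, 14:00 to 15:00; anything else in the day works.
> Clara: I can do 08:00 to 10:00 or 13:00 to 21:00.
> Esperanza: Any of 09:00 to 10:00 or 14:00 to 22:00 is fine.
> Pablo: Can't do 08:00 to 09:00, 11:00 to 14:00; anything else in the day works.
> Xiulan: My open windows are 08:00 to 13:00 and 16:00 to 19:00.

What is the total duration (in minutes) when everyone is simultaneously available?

240

Vera free: 08:00-10:00, 12:00-14:00, 15:00-22:00 (invert busy blocks within the working day).
Clara free: 08:00-10:00, 13:00-21:00.
Esperanza free: 09:00-10:00, 14:00-22:00.
Pablo free: 09:00-11:00, 14:00-22:00 (invert busy blocks within the working day).
Xiulan free: 08:00-13:00, 16:00-19:00.
Vera ∩ Clara: 08:00-10:00, 13:00-14:00, 15:00-21:00.
Vera ∩ Clara ∩ Esperanza: 09:00-10:00, 15:00-21:00.
Vera ∩ Clara ∩ Esperanza ∩ Pablo: 09:00-10:00, 15:00-21:00.
Vera ∩ Clara ∩ Esperanza ∩ Pablo ∩ Xiulan: 09:00-10:00, 16:00-19:00.
So the common availability across everyone is 09:00-10:00, 16:00-19:00.
Summing the common windows: 60 + 180 = 240 minutes.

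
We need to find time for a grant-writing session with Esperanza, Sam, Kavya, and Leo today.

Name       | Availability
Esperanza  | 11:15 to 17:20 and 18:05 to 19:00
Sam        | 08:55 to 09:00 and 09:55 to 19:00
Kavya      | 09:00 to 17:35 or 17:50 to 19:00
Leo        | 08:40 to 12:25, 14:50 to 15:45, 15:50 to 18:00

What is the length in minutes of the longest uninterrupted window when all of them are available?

90

Esperanza ∩ Sam: 11:15-17:20, 18:05-19:00.
Esperanza ∩ Sam ∩ Kavya: 11:15-17:20, 18:05-19:00.
Esperanza ∩ Sam ∩ Kavya ∩ Leo: 11:15-12:25, 14:50-15:45, 15:50-17:20.
So the common availability across everyone is 11:15-12:25, 14:50-15:45, 15:50-17:20.
The longest is 15:50-17:20 at 90 minutes.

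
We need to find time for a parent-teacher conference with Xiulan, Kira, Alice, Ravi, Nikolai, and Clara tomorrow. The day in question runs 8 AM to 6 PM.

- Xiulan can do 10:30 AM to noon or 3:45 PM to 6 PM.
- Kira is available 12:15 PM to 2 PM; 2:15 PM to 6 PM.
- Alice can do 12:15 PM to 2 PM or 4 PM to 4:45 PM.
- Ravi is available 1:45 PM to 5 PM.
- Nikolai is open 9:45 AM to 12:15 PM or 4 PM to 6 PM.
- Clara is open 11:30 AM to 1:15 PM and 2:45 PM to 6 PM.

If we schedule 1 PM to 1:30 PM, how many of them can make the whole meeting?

Kira and Alice can make the full 13:00-13:30 slot — that's 2.

2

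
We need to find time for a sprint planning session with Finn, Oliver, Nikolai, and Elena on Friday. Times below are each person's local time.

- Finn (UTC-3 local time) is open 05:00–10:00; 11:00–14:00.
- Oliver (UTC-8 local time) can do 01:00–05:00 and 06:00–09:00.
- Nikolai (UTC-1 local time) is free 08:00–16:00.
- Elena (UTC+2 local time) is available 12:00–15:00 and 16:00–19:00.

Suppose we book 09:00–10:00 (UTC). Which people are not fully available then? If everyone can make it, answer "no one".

Elena

Finn in UTC: 08:00-13:00, 14:00-17:00 (add 3h to convert from UTC-3).
Oliver in UTC: 09:00-13:00, 14:00-17:00 (add 8h to convert from UTC-8).
Nikolai in UTC: 09:00-17:00 (add 1h to convert from UTC-1).
Elena in UTC: 10:00-13:00, 14:00-17:00 (subtract 2h to convert from UTC+2).
Finn: free for 09:00-10:00. Oliver: free for 09:00-10:00. Nikolai: free for 09:00-10:00. Elena: not fully free for 09:00-10:00.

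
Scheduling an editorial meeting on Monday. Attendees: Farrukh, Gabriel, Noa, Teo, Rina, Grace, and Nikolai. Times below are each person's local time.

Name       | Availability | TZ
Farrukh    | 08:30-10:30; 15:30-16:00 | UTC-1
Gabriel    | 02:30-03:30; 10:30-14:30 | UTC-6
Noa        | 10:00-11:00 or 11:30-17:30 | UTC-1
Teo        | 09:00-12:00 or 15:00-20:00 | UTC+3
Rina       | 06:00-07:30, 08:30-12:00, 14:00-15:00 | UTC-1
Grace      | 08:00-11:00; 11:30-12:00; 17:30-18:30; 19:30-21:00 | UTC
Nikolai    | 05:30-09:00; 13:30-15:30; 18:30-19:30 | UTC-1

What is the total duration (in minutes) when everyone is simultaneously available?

0

Farrukh in UTC: 09:30-11:30, 16:30-17:00 (add 1h to convert from UTC-1).
Gabriel in UTC: 08:30-09:30, 16:30-20:30 (add 6h to convert from UTC-6).
Noa in UTC: 11:00-12:00, 12:30-18:30 (add 1h to convert from UTC-1).
Teo in UTC: 06:00-09:00, 12:00-17:00 (subtract 3h to convert from UTC+3).
Rina in UTC: 07:00-08:30, 09:30-13:00, 15:00-16:00 (add 1h to convert from UTC-1).
Grace in UTC: 08:00-11:00, 11:30-12:00, 17:30-18:30, 19:30-21:00.
Nikolai in UTC: 06:30-10:00, 14:30-16:30, 19:30-20:30 (add 1h to convert from UTC-1).
Farrukh ∩ Gabriel: 16:30-17:00.
Farrukh ∩ Gabriel ∩ Noa: 16:30-17:00.
Farrukh ∩ Gabriel ∩ Noa ∩ Teo: 16:30-17:00.
Farrukh ∩ Gabriel ∩ Noa ∩ Teo ∩ Rina: ∅.
Farrukh ∩ Gabriel ∩ Noa ∩ Teo ∩ Rina ∩ Grace: ∅.
Farrukh ∩ Gabriel ∩ Noa ∩ Teo ∩ Rina ∩ Grace ∩ Nikolai: ∅.
There is no time when everyone is free.
There is no common window, so the total is 0 minutes.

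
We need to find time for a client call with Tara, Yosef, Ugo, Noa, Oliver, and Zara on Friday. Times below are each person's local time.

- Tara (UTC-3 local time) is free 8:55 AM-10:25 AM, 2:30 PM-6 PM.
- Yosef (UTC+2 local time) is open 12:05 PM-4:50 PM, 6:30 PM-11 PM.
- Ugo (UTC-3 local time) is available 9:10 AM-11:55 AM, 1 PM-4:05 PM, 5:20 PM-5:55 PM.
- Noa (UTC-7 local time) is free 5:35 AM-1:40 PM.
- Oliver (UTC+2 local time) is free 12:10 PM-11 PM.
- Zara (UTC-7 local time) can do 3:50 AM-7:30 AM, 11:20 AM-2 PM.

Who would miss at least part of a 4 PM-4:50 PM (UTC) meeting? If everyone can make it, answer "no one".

Tara, Yosef, Zara

Tara in UTC: 11:55-13:25, 17:30-21:00 (add 3h to convert from UTC-3).
Yosef in UTC: 10:05-14:50, 16:30-21:00 (subtract 2h to convert from UTC+2).
Ugo in UTC: 12:10-14:55, 16:00-19:05, 20:20-20:55 (add 3h to convert from UTC-3).
Noa in UTC: 12:35-20:40 (add 7h to convert from UTC-7).
Oliver in UTC: 10:10-21:00 (subtract 2h to convert from UTC+2).
Zara in UTC: 10:50-14:30, 18:20-21:00 (add 7h to convert from UTC-7).
Tara: not fully free for 16:00-16:50. Yosef: not fully free for 16:00-16:50. Ugo: free for 16:00-16:50. Noa: free for 16:00-16:50. Oliver: free for 16:00-16:50. Zara: not fully free for 16:00-16:50.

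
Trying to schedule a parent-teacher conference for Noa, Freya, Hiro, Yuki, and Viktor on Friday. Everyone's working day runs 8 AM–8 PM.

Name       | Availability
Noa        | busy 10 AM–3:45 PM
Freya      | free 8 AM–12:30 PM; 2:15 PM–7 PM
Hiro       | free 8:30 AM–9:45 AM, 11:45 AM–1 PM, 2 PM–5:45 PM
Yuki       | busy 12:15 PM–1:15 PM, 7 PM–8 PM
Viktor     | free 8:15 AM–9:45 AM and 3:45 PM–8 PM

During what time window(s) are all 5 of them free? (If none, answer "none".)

Noa free: 08:00-10:00, 15:45-20:00 (invert busy blocks within the working day).
Freya free: 08:00-12:30, 14:15-19:00.
Hiro free: 08:30-09:45, 11:45-13:00, 14:00-17:45.
Yuki free: 08:00-12:15, 13:15-19:00 (invert busy blocks within the working day).
Viktor free: 08:15-09:45, 15:45-20:00.
Noa ∩ Freya: 08:00-10:00, 15:45-19:00.
Noa ∩ Freya ∩ Hiro: 08:30-09:45, 15:45-17:45.
Noa ∩ Freya ∩ Hiro ∩ Yuki: 08:30-09:45, 15:45-17:45.
Noa ∩ Freya ∩ Hiro ∩ Yuki ∩ Viktor: 08:30-09:45, 15:45-17:45.
Those are the intersection windows.

08:30-09:45, 15:45-17:45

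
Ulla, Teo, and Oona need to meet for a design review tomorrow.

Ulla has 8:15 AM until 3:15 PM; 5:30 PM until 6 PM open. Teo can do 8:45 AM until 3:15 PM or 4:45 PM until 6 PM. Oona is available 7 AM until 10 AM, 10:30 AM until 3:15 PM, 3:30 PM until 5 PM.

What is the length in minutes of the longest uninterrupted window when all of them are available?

Ulla ∩ Teo: 08:45-15:15, 17:30-18:00.
Ulla ∩ Teo ∩ Oona: 08:45-10:00, 10:30-15:15.
So the common availability across everyone is 08:45-10:00, 10:30-15:15.
The longest is 10:30-15:15 at 285 minutes.

285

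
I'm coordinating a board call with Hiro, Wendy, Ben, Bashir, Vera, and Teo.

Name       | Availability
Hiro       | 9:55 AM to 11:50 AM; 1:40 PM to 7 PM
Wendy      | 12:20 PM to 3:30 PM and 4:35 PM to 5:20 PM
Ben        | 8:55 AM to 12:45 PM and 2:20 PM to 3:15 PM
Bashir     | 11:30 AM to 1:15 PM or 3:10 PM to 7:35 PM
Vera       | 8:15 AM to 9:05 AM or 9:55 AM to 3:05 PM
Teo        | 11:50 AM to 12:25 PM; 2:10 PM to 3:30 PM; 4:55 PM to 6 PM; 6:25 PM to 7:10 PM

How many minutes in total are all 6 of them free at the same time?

0

Hiro ∩ Wendy: 13:40-15:30, 16:35-17:20.
Hiro ∩ Wendy ∩ Ben: 14:20-15:15.
Hiro ∩ Wendy ∩ Ben ∩ Bashir: 15:10-15:15.
Hiro ∩ Wendy ∩ Ben ∩ Bashir ∩ Vera: ∅.
Hiro ∩ Wendy ∩ Ben ∩ Bashir ∩ Vera ∩ Teo: ∅.
There is no time when everyone is free.
There is no common window, so the total is 0 minutes.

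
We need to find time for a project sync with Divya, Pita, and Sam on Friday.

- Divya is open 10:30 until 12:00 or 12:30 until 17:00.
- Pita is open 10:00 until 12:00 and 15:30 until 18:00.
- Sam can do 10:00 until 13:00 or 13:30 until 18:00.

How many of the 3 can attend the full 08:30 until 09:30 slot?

nobody can make the full 08:30-09:30 slot — that's 0.

0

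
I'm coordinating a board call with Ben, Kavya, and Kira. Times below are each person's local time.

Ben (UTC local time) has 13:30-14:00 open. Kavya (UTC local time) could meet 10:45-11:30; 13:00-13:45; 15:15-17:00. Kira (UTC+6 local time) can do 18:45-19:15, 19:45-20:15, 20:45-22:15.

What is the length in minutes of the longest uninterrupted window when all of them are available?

Ben in UTC: 13:30-14:00.
Kavya in UTC: 10:45-11:30, 13:00-13:45, 15:15-17:00.
Kira in UTC: 12:45-13:15, 13:45-14:15, 14:45-16:15 (subtract 6h to convert from UTC+6).
Ben ∩ Kavya: 13:30-13:45.
Ben ∩ Kavya ∩ Kira: ∅.
There is no time when everyone is free.
No common window exists, so the longest block is 0 minutes.

0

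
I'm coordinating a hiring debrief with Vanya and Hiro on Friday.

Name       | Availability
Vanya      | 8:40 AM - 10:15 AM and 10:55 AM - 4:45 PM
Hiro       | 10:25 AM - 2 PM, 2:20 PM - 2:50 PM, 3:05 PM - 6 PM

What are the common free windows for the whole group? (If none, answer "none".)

10:55-14:00, 14:20-14:50, 15:05-16:45

Vanya ∩ Hiro: 10:55-14:00, 14:20-14:50, 15:05-16:45.
Those are the intersection windows.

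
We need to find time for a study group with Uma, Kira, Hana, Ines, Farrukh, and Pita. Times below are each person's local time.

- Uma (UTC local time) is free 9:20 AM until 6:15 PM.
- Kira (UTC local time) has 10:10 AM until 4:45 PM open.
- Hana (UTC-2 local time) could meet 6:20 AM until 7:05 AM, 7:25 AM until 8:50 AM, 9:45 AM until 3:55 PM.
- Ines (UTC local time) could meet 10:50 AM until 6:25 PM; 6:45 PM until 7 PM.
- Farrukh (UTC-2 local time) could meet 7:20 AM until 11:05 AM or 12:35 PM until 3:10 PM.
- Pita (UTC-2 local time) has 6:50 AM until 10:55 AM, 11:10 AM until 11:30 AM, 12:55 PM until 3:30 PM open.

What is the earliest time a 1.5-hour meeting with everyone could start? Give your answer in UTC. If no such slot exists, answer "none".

14:55

Uma in UTC: 09:20-18:15.
Kira in UTC: 10:10-16:45.
Hana in UTC: 08:20-09:05, 09:25-10:50, 11:45-17:55 (add 2h to convert from UTC-2).
Ines in UTC: 10:50-18:25, 18:45-19:00.
Farrukh in UTC: 09:20-13:05, 14:35-17:10 (add 2h to convert from UTC-2).
Pita in UTC: 08:50-12:55, 13:10-13:30, 14:55-17:30 (add 2h to convert from UTC-2).
Uma ∩ Kira: 10:10-16:45.
Uma ∩ Kira ∩ Hana: 10:10-10:50, 11:45-16:45.
Uma ∩ Kira ∩ Hana ∩ Ines: 11:45-16:45.
Uma ∩ Kira ∩ Hana ∩ Ines ∩ Farrukh: 11:45-13:05, 14:35-16:45.
Uma ∩ Kira ∩ Hana ∩ Ines ∩ Farrukh ∩ Pita: 11:45-12:55, 14:55-16:45.
The first common window of at least 90 minutes is 14:55-16:45, so the earliest start is 14:55.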